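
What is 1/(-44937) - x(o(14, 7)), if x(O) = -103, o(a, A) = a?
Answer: 4628510/44937 ≈ 103.00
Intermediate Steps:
1/(-44937) - x(o(14, 7)) = 1/(-44937) - 1*(-103) = -1/44937 + 103 = 4628510/44937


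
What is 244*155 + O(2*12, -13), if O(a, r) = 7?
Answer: 37827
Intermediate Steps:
244*155 + O(2*12, -13) = 244*155 + 7 = 37820 + 7 = 37827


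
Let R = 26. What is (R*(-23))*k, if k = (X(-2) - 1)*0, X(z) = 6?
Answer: 0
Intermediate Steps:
k = 0 (k = (6 - 1)*0 = 5*0 = 0)
(R*(-23))*k = (26*(-23))*0 = -598*0 = 0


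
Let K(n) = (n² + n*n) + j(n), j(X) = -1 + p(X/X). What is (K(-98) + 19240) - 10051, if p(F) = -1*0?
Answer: 28396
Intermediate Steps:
p(F) = 0
j(X) = -1 (j(X) = -1 + 0 = -1)
K(n) = -1 + 2*n² (K(n) = (n² + n*n) - 1 = (n² + n²) - 1 = 2*n² - 1 = -1 + 2*n²)
(K(-98) + 19240) - 10051 = ((-1 + 2*(-98)²) + 19240) - 10051 = ((-1 + 2*9604) + 19240) - 10051 = ((-1 + 19208) + 19240) - 10051 = (19207 + 19240) - 10051 = 38447 - 10051 = 28396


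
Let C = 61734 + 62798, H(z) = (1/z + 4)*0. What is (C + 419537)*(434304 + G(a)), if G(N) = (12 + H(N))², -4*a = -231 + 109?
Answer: 236369688912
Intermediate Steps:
H(z) = 0 (H(z) = (4 + 1/z)*0 = 0)
a = 61/2 (a = -(-231 + 109)/4 = -¼*(-122) = 61/2 ≈ 30.500)
C = 124532
G(N) = 144 (G(N) = (12 + 0)² = 12² = 144)
(C + 419537)*(434304 + G(a)) = (124532 + 419537)*(434304 + 144) = 544069*434448 = 236369688912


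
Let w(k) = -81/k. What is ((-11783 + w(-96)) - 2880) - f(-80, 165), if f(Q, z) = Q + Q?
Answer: -464069/32 ≈ -14502.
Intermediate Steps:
f(Q, z) = 2*Q
((-11783 + w(-96)) - 2880) - f(-80, 165) = ((-11783 - 81/(-96)) - 2880) - 2*(-80) = ((-11783 - 81*(-1/96)) - 2880) - 1*(-160) = ((-11783 + 27/32) - 2880) + 160 = (-377029/32 - 2880) + 160 = -469189/32 + 160 = -464069/32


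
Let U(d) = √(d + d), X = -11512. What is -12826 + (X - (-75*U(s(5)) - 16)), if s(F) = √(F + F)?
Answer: -24322 + 75*2^(¾)*5^(¼) ≈ -24133.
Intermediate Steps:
s(F) = √2*√F (s(F) = √(2*F) = √2*√F)
U(d) = √2*√d (U(d) = √(2*d) = √2*√d)
-12826 + (X - (-75*U(s(5)) - 16)) = -12826 + (-11512 - (-75*√2*√(√2*√5) - 16)) = -12826 + (-11512 - (-75*√2*√(√10) - 16)) = -12826 + (-11512 - (-75*√2*10^(¼) - 16)) = -12826 + (-11512 - (-75*2^(¾)*5^(¼) - 16)) = -12826 + (-11512 - (-16 - 75*2^(¾)*5^(¼))) = -12826 + (-11512 + (16 + 75*2^(¾)*5^(¼))) = -12826 + (-11496 + 75*2^(¾)*5^(¼)) = -24322 + 75*2^(¾)*5^(¼)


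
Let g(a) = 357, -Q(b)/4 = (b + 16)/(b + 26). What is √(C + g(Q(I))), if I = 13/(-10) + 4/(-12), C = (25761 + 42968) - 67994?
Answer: 2*√273 ≈ 33.045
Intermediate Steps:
C = 735 (C = 68729 - 67994 = 735)
I = -49/30 (I = 13*(-⅒) + 4*(-1/12) = -13/10 - ⅓ = -49/30 ≈ -1.6333)
Q(b) = -4*(16 + b)/(26 + b) (Q(b) = -4*(b + 16)/(b + 26) = -4*(16 + b)/(26 + b))
√(C + g(Q(I))) = √(735 + 357) = √1092 = 2*√273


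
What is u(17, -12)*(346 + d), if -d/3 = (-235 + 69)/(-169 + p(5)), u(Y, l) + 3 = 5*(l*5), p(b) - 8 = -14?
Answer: -18195756/175 ≈ -1.0398e+5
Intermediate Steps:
p(b) = -6 (p(b) = 8 - 14 = -6)
u(Y, l) = -3 + 25*l (u(Y, l) = -3 + 5*(l*5) = -3 + 5*(5*l) = -3 + 25*l)
d = -498/175 (d = -3*(-235 + 69)/(-169 - 6) = -(-498)/(-175) = -(-498)*(-1)/175 = -3*166/175 = -498/175 ≈ -2.8457)
u(17, -12)*(346 + d) = (-3 + 25*(-12))*(346 - 498/175) = (-3 - 300)*(60052/175) = -303*60052/175 = -18195756/175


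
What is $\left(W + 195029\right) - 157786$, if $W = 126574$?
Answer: $163817$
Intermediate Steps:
$\left(W + 195029\right) - 157786 = \left(126574 + 195029\right) - 157786 = 321603 + \left(-163945 + 6159\right) = 321603 - 157786 = 163817$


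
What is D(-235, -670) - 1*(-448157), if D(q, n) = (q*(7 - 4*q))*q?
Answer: 52746232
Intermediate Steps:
D(q, n) = q²*(7 - 4*q)
D(-235, -670) - 1*(-448157) = (-235)²*(7 - 4*(-235)) - 1*(-448157) = 55225*(7 + 940) + 448157 = 55225*947 + 448157 = 52298075 + 448157 = 52746232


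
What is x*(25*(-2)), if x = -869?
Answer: 43450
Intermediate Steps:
x*(25*(-2)) = -21725*(-2) = -869*(-50) = 43450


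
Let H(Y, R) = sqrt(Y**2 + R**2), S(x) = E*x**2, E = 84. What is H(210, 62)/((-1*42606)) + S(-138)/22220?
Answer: 399924/5555 - sqrt(11986)/21303 ≈ 71.988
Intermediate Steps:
S(x) = 84*x**2
H(Y, R) = sqrt(R**2 + Y**2)
H(210, 62)/((-1*42606)) + S(-138)/22220 = sqrt(62**2 + 210**2)/((-1*42606)) + (84*(-138)**2)/22220 = sqrt(3844 + 44100)/(-42606) + (84*19044)*(1/22220) = sqrt(47944)*(-1/42606) + 1599696*(1/22220) = (2*sqrt(11986))*(-1/42606) + 399924/5555 = -sqrt(11986)/21303 + 399924/5555 = 399924/5555 - sqrt(11986)/21303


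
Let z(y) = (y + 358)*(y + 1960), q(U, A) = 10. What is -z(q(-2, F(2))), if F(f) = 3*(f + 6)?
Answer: -724960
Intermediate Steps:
F(f) = 18 + 3*f (F(f) = 3*(6 + f) = 18 + 3*f)
z(y) = (358 + y)*(1960 + y)
-z(q(-2, F(2))) = -(701680 + 10² + 2318*10) = -(701680 + 100 + 23180) = -1*724960 = -724960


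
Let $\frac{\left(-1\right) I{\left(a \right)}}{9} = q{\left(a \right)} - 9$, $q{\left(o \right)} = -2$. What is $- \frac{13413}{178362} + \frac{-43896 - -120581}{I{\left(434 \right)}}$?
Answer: $\frac{506531929}{653994} \approx 774.52$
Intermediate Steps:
$I{\left(a \right)} = 99$ ($I{\left(a \right)} = - 9 \left(-2 - 9\right) = \left(-9\right) \left(-11\right) = 99$)
$- \frac{13413}{178362} + \frac{-43896 - -120581}{I{\left(434 \right)}} = - \frac{13413}{178362} + \frac{-43896 - -120581}{99} = \left(-13413\right) \frac{1}{178362} + \left(-43896 + 120581\right) \frac{1}{99} = - \frac{4471}{59454} + 76685 \cdot \frac{1}{99} = - \frac{4471}{59454} + \frac{76685}{99} = \frac{506531929}{653994}$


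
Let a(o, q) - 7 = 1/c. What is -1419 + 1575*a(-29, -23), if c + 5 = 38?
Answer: 106191/11 ≈ 9653.7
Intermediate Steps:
c = 33 (c = -5 + 38 = 33)
a(o, q) = 232/33 (a(o, q) = 7 + 1/33 = 232/33)
-1419 + 1575*a(-29, -23) = -1419 + 1575*(232/33) = -1419 + 121800/11 = 106191/11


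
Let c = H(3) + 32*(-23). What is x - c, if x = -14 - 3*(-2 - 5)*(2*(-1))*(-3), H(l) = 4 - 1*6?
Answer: 850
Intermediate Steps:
H(l) = -2 (H(l) = 4 - 6 = -2)
x = 112 (x = -14 - (-21)*(-2*(-3)) = -14 - (-21)*6 = -14 - 3*(-42) = -14 + 126 = 112)
c = -738 (c = -2 + 32*(-23) = -2 - 736 = -738)
x - c = 112 - 1*(-738) = 112 + 738 = 850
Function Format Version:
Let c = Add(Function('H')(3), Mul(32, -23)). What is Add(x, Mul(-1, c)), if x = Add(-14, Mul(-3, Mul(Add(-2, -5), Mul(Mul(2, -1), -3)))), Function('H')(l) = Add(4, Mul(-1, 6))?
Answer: 850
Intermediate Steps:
Function('H')(l) = -2 (Function('H')(l) = Add(4, -6) = -2)
x = 112 (x = Add(-14, Mul(-3, Mul(-7, Mul(-2, -3)))) = Add(-14, Mul(-3, Mul(-7, 6))) = Add(-14, Mul(-3, -42)) = Add(-14, 126) = 112)
c = -738 (c = Add(-2, Mul(32, -23)) = Add(-2, -736) = -738)
Add(x, Mul(-1, c)) = Add(112, Mul(-1, -738)) = Add(112, 738) = 850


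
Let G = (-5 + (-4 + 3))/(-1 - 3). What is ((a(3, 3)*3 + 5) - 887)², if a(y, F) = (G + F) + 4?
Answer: 2934369/4 ≈ 7.3359e+5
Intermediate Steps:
G = 3/2 (G = (-5 - 1)/(-4) = -6*(-¼) = 3/2 ≈ 1.5000)
a(y, F) = 11/2 + F (a(y, F) = (3/2 + F) + 4 = 11/2 + F)
((a(3, 3)*3 + 5) - 887)² = (((11/2 + 3)*3 + 5) - 887)² = (((17/2)*3 + 5) - 887)² = ((51/2 + 5) - 887)² = (61/2 - 887)² = (-1713/2)² = 2934369/4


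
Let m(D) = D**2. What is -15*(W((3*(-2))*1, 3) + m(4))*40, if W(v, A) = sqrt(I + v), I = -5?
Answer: -9600 - 600*I*sqrt(11) ≈ -9600.0 - 1990.0*I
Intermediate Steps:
W(v, A) = sqrt(-5 + v)
-15*(W((3*(-2))*1, 3) + m(4))*40 = -15*(sqrt(-5 + (3*(-2))*1) + 4**2)*40 = -15*(sqrt(-5 - 6*1) + 16)*40 = -15*(sqrt(-5 - 6) + 16)*40 = -15*(sqrt(-11) + 16)*40 = -15*(I*sqrt(11) + 16)*40 = -15*(16 + I*sqrt(11))*40 = (-240 - 15*I*sqrt(11))*40 = -9600 - 600*I*sqrt(11)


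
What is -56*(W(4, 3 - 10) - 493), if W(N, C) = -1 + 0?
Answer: 27664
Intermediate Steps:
W(N, C) = -1
-56*(W(4, 3 - 10) - 493) = -56*(-1 - 493) = -56*(-494) = 27664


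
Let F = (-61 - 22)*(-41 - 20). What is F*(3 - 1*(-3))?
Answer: 30378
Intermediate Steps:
F = 5063 (F = -83*(-61) = 5063)
F*(3 - 1*(-3)) = 5063*(3 - 1*(-3)) = 5063*(3 + 3) = 5063*6 = 30378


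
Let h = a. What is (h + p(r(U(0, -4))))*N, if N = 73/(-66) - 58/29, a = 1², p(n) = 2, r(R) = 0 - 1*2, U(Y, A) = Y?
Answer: -205/22 ≈ -9.3182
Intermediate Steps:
r(R) = -2 (r(R) = 0 - 2 = -2)
a = 1
h = 1
N = -205/66 (N = 73*(-1/66) - 58*1/29 = -73/66 - 2 = -205/66 ≈ -3.1061)
(h + p(r(U(0, -4))))*N = (1 + 2)*(-205/66) = 3*(-205/66) = -205/22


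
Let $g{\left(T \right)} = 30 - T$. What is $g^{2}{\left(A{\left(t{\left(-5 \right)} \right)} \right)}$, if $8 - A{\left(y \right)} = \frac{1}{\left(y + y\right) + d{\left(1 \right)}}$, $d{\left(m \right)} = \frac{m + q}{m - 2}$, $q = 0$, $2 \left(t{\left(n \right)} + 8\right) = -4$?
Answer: $\frac{212521}{441} \approx 481.91$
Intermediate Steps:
$t{\left(n \right)} = -10$ ($t{\left(n \right)} = -8 + \frac{1}{2} \left(-4\right) = -8 - 2 = -10$)
$d{\left(m \right)} = \frac{m}{-2 + m}$ ($d{\left(m \right)} = \frac{m + 0}{m - 2} = \frac{m}{-2 + m}$)
$A{\left(y \right)} = 8 - \frac{1}{-1 + 2 y}$ ($A{\left(y \right)} = 8 - \frac{1}{\left(y + y\right) + 1 \frac{1}{-2 + 1}} = 8 - \frac{1}{2 y + 1 \frac{1}{-1}} = 8 - \frac{1}{2 y + 1 \left(-1\right)} = 8 - \frac{1}{2 y - 1} = 8 - \frac{1}{-1 + 2 y}$)
$g^{2}{\left(A{\left(t{\left(-5 \right)} \right)} \right)} = \left(30 - \frac{-9 + 16 \left(-10\right)}{-1 + 2 \left(-10\right)}\right)^{2} = \left(30 - \frac{-9 - 160}{-1 - 20}\right)^{2} = \left(30 - \frac{1}{-21} \left(-169\right)\right)^{2} = \left(30 - \left(- \frac{1}{21}\right) \left(-169\right)\right)^{2} = \left(30 - \frac{169}{21}\right)^{2} = \left(\frac{461}{21}\right)^{2} = \frac{212521}{441}$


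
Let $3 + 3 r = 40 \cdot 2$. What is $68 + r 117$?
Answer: $3071$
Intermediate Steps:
$r = \frac{77}{3}$ ($r = -1 + \frac{40 \cdot 2}{3} = -1 + \frac{1}{3} \cdot 80 = -1 + \frac{80}{3} = \frac{77}{3} \approx 25.667$)
$68 + r 117 = 68 + \frac{77}{3} \cdot 117 = 68 + 3003 = 3071$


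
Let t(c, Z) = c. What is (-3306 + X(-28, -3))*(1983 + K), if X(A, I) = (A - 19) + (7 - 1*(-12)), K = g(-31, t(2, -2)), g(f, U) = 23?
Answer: -6688004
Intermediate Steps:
K = 23
X(A, I) = A (X(A, I) = (-19 + A) + (7 + 12) = (-19 + A) + 19 = A)
(-3306 + X(-28, -3))*(1983 + K) = (-3306 - 28)*(1983 + 23) = -3334*2006 = -6688004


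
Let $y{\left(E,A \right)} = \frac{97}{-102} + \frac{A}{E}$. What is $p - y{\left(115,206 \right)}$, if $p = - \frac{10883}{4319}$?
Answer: $- \frac{170229973}{50661870} \approx -3.3601$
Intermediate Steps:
$p = - \frac{10883}{4319}$ ($p = \left(-10883\right) \frac{1}{4319} = - \frac{10883}{4319} \approx -2.5198$)
$y{\left(E,A \right)} = - \frac{97}{102} + \frac{A}{E}$ ($y{\left(E,A \right)} = 97 \left(- \frac{1}{102}\right) + \frac{A}{E} = - \frac{97}{102} + \frac{A}{E}$)
$p - y{\left(115,206 \right)} = - \frac{10883}{4319} - \left(- \frac{97}{102} + \frac{206}{115}\right) = - \frac{10883}{4319} - \frac{9857}{11730} = - \frac{170229973}{50661870}$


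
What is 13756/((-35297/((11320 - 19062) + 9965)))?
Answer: -30579588/35297 ≈ -866.35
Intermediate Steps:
13756/((-35297/((11320 - 19062) + 9965))) = 13756/((-35297/(-7742 + 9965))) = 13756/((-35297/2223)) = 13756/((-35297*1/2223)) = 13756/(-35297/2223) = 13756*(-2223/35297) = -30579588/35297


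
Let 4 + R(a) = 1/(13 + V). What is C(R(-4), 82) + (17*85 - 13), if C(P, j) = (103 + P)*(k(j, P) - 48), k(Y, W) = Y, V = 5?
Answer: 43199/9 ≈ 4799.9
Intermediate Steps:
R(a) = -71/18 (R(a) = -4 + 1/(13 + 5) = -4 + 1/18 = -71/18)
C(P, j) = (-48 + j)*(103 + P) (C(P, j) = (103 + P)*(j - 48) = (103 + P)*(-48 + j) = (-48 + j)*(103 + P))
C(R(-4), 82) + (17*85 - 13) = (-4944 - 48*(-71/18) + 103*82 - 71/18*82) + (17*85 - 13) = (-4944 + 568/3 + 8446 - 2911/9) + (1445 - 13) = 30311/9 + 1432 = 43199/9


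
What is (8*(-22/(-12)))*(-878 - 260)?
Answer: -50072/3 ≈ -16691.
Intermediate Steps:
(8*(-22/(-12)))*(-878 - 260) = (8*(-22*(-1/12)))*(-1138) = (8*(11/6))*(-1138) = (44/3)*(-1138) = -50072/3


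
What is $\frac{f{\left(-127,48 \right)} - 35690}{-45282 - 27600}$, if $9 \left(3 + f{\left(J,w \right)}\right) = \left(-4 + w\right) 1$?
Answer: $\frac{321193}{655938} \approx 0.48967$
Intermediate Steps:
$f{\left(J,w \right)} = - \frac{31}{9} + \frac{w}{9}$ ($f{\left(J,w \right)} = -3 + \frac{\left(-4 + w\right) 1}{9} = -3 + \frac{-4 + w}{9} = -3 + \left(- \frac{4}{9} + \frac{w}{9}\right) = - \frac{31}{9} + \frac{w}{9}$)
$\frac{f{\left(-127,48 \right)} - 35690}{-45282 - 27600} = \frac{\left(- \frac{31}{9} + \frac{1}{9} \cdot 48\right) - 35690}{-45282 - 27600} = \frac{\left(- \frac{31}{9} + \frac{16}{3}\right) - 35690}{-72882} = \left(\frac{17}{9} - 35690\right) \left(- \frac{1}{72882}\right) = \left(- \frac{321193}{9}\right) \left(- \frac{1}{72882}\right) = \frac{321193}{655938}$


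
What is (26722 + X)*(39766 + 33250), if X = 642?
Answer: 1998009824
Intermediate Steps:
(26722 + X)*(39766 + 33250) = (26722 + 642)*(39766 + 33250) = 27364*73016 = 1998009824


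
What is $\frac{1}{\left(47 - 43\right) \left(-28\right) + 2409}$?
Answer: $\frac{1}{2297} \approx 0.00043535$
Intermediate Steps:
$\frac{1}{\left(47 - 43\right) \left(-28\right) + 2409} = \frac{1}{4 \left(-28\right) + 2409} = \frac{1}{-112 + 2409} = \frac{1}{2297}$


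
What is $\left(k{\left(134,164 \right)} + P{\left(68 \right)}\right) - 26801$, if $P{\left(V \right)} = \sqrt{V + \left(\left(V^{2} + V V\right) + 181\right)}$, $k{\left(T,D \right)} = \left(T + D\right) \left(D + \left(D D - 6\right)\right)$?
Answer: $8035291 + \sqrt{9497} \approx 8.0354 \cdot 10^{6}$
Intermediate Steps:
$k{\left(T,D \right)} = \left(D + T\right) \left(-6 + D + D^{2}\right)$ ($k{\left(T,D \right)} = \left(D + T\right) \left(D + \left(D^{2} - 6\right)\right) = \left(D + T\right) \left(D + \left(-6 + D^{2}\right)\right) = \left(D + T\right) \left(-6 + D + D^{2}\right)$)
$P{\left(V \right)} = \sqrt{181 + V + 2 V^{2}}$ ($P{\left(V \right)} = \sqrt{V + \left(\left(V^{2} + V^{2}\right) + 181\right)} = \sqrt{V + \left(2 V^{2} + 181\right)} = \sqrt{V + \left(181 + 2 V^{2}\right)} = \sqrt{181 + V + 2 V^{2}}$)
$\left(k{\left(134,164 \right)} + P{\left(68 \right)}\right) - 26801 = \left(\left(164^{2} + 164^{3} - 984 - 804 + 164 \cdot 134 + 134 \cdot 164^{2}\right) + \sqrt{181 + 68 + 2 \cdot 68^{2}}\right) - 26801 = \left(\left(26896 + 4410944 - 984 - 804 + 21976 + 134 \cdot 26896\right) + \sqrt{181 + 68 + 2 \cdot 4624}\right) - 26801 = \left(\left(26896 + 4410944 - 984 - 804 + 21976 + 3604064\right) + \sqrt{181 + 68 + 9248}\right) - 26801 = \left(8062092 + \sqrt{9497}\right) - 26801 = 8035291 + \sqrt{9497}$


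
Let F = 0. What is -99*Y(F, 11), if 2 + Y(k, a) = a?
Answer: -891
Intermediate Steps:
Y(k, a) = -2 + a
-99*Y(F, 11) = -99*(-2 + 11) = -99*9 = -891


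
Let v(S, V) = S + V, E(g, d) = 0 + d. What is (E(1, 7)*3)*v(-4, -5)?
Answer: -189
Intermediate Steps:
E(g, d) = d
(E(1, 7)*3)*v(-4, -5) = (7*3)*(-4 - 5) = 21*(-9) = -189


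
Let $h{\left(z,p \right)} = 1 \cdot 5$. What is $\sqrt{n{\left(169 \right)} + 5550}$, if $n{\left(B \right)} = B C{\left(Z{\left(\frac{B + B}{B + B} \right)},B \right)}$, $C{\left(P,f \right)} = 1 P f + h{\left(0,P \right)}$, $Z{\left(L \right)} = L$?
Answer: $6 \sqrt{971} \approx 186.97$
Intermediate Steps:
$h{\left(z,p \right)} = 5$
$C{\left(P,f \right)} = 5 + P f$ ($C{\left(P,f \right)} = 1 P f + 5 = P f + 5 = 5 + P f$)
$n{\left(B \right)} = B \left(5 + B\right)$ ($n{\left(B \right)} = B \left(5 + \frac{B + B}{B + B} B\right) = B \left(5 + \frac{2 B}{2 B} B\right) = B \left(5 + 2 B \frac{1}{2 B} B\right) = B \left(5 + 1 B\right) = B \left(5 + B\right)$)
$\sqrt{n{\left(169 \right)} + 5550} = \sqrt{169 \left(5 + 169\right) + 5550} = \sqrt{169 \cdot 174 + 5550} = \sqrt{29406 + 5550} = \sqrt{34956} = 6 \sqrt{971}$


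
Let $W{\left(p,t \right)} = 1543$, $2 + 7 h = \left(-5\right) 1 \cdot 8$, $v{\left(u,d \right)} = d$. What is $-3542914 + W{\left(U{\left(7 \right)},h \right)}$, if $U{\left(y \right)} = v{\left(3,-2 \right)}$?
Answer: $-3541371$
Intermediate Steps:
$U{\left(y \right)} = -2$
$h = -6$ ($h = - \frac{2}{7} + \frac{\left(-5\right) 1 \cdot 8}{7} = - \frac{2}{7} + \frac{\left(-5\right) 8}{7} = - \frac{2}{7} + \frac{1}{7} \left(-40\right) = - \frac{2}{7} - \frac{40}{7} = -6$)
$-3542914 + W{\left(U{\left(7 \right)},h \right)} = -3542914 + 1543 = -3541371$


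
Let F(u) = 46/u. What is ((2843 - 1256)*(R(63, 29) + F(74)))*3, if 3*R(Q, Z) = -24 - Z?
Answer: -3002604/37 ≈ -81152.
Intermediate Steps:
R(Q, Z) = -8 - Z/3 (R(Q, Z) = (-24 - Z)/3 = -8 - Z/3)
((2843 - 1256)*(R(63, 29) + F(74)))*3 = ((2843 - 1256)*((-8 - ⅓*29) + 46/74))*3 = (1587*((-8 - 29/3) + 46*(1/74)))*3 = (1587*(-53/3 + 23/37))*3 = (1587*(-1892/111))*3 = -1000868/37*3 = -3002604/37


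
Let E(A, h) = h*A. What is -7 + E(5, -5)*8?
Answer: -207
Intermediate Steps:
E(A, h) = A*h
-7 + E(5, -5)*8 = -7 + (5*(-5))*8 = -7 - 25*8 = -7 - 200 = -207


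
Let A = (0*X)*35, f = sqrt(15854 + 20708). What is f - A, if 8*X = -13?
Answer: sqrt(36562) ≈ 191.21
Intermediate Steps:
X = -13/8 (X = (1/8)*(-13) = -13/8 ≈ -1.6250)
f = sqrt(36562) ≈ 191.21
A = 0 (A = (0*(-13/8))*35 = 0*35 = 0)
f - A = sqrt(36562) - 1*0 = sqrt(36562) + 0 = sqrt(36562)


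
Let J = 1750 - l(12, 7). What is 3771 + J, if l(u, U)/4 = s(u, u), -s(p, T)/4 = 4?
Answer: 5585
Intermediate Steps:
s(p, T) = -16 (s(p, T) = -4*4 = -16)
l(u, U) = -64 (l(u, U) = 4*(-16) = -64)
J = 1814 (J = 1750 - 1*(-64) = 1750 + 64 = 1814)
3771 + J = 3771 + 1814 = 5585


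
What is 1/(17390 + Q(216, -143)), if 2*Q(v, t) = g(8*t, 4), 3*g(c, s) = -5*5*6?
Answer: 1/17365 ≈ 5.7587e-5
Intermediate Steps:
g(c, s) = -50 (g(c, s) = (-5*5*6)/3 = (-25*6)/3 = (⅓)*(-150) = -50)
Q(v, t) = -25 (Q(v, t) = (½)*(-50) = -25)
1/(17390 + Q(216, -143)) = 1/(17390 - 25) = 1/17365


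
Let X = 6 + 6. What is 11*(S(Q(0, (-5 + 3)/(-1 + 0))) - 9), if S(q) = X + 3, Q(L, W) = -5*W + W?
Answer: 66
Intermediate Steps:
X = 12
Q(L, W) = -4*W
S(q) = 15 (S(q) = 12 + 3 = 15)
11*(S(Q(0, (-5 + 3)/(-1 + 0))) - 9) = 11*(15 - 9) = 11*6 = 66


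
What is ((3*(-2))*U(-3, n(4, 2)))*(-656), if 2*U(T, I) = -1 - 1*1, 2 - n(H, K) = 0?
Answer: -3936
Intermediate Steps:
n(H, K) = 2 (n(H, K) = 2 - 1*0 = 2 + 0 = 2)
U(T, I) = -1 (U(T, I) = (-1 - 1*1)/2 = (-1 - 1)/2 = (½)*(-2) = -1)
((3*(-2))*U(-3, n(4, 2)))*(-656) = ((3*(-2))*(-1))*(-656) = -6*(-1)*(-656) = 6*(-656) = -3936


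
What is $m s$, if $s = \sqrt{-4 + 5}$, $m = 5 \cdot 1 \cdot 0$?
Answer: $0$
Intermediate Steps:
$m = 0$ ($m = 5 \cdot 0 = 0$)
$s = 1$ ($s = \sqrt{1} = 1$)
$m s = 0 \cdot 1 = 0$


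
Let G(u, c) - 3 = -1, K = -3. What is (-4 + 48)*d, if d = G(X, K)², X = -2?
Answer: 176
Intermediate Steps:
G(u, c) = 2 (G(u, c) = 3 - 1 = 2)
d = 4 (d = 2² = 4)
(-4 + 48)*d = (-4 + 48)*4 = 44*4 = 176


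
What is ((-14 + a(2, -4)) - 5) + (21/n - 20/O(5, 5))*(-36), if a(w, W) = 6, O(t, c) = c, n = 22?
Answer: 1063/11 ≈ 96.636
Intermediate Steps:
((-14 + a(2, -4)) - 5) + (21/n - 20/O(5, 5))*(-36) = ((-14 + 6) - 5) + (21/22 - 20/5)*(-36) = (-8 - 5) + (21*(1/22) - 20*⅕)*(-36) = -13 + (21/22 - 4)*(-36) = -13 - 67/22*(-36) = -13 + 1206/11 = 1063/11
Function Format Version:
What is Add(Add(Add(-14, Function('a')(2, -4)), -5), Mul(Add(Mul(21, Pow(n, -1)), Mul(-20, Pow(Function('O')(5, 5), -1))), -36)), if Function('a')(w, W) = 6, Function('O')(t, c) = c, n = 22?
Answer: Rational(1063, 11) ≈ 96.636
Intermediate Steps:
Add(Add(Add(-14, Function('a')(2, -4)), -5), Mul(Add(Mul(21, Pow(n, -1)), Mul(-20, Pow(Function('O')(5, 5), -1))), -36)) = Add(Add(Add(-14, 6), -5), Mul(Add(Mul(21, Pow(22, -1)), Mul(-20, Pow(5, -1))), -36)) = Add(Add(-8, -5), Mul(Add(Mul(21, Rational(1, 22)), Mul(-20, Rational(1, 5))), -36)) = Add(-13, Mul(Add(Rational(21, 22), -4), -36)) = Add(-13, Mul(Rational(-67, 22), -36)) = Add(-13, Rational(1206, 11)) = Rational(1063, 11)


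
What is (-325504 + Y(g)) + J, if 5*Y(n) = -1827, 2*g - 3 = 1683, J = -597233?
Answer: -4615512/5 ≈ -9.2310e+5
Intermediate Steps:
g = 843 (g = 3/2 + (½)*1683 = 3/2 + 1683/2 = 843)
Y(n) = -1827/5 (Y(n) = (⅕)*(-1827) = -1827/5)
(-325504 + Y(g)) + J = (-325504 - 1827/5) - 597233 = -1629347/5 - 597233 = -4615512/5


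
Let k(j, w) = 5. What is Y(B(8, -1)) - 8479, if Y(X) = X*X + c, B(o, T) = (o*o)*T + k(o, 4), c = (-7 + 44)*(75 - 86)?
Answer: -5405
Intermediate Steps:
c = -407 (c = 37*(-11) = -407)
B(o, T) = 5 + T*o² (B(o, T) = (o*o)*T + 5 = o²*T + 5 = T*o² + 5 = 5 + T*o²)
Y(X) = -407 + X² (Y(X) = X*X - 407 = X² - 407 = -407 + X²)
Y(B(8, -1)) - 8479 = (-407 + (5 - 1*8²)²) - 8479 = (-407 + (5 - 1*64)²) - 8479 = (-407 + (5 - 64)²) - 8479 = (-407 + (-59)²) - 8479 = (-407 + 3481) - 8479 = 3074 - 8479 = -5405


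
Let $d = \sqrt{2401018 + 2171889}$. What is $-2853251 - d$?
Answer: $-2853251 - \sqrt{4572907} \approx -2.8554 \cdot 10^{6}$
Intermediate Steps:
$d = \sqrt{4572907} \approx 2138.4$
$-2853251 - d = -2853251 - \sqrt{4572907}$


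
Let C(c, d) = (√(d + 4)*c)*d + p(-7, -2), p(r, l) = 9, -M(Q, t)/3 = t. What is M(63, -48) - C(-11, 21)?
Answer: 1290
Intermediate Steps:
M(Q, t) = -3*t
C(c, d) = 9 + c*d*√(4 + d) (C(c, d) = (√(d + 4)*c)*d + 9 = (√(4 + d)*c)*d + 9 = (c*√(4 + d))*d + 9 = c*d*√(4 + d) + 9 = 9 + c*d*√(4 + d))
M(63, -48) - C(-11, 21) = -3*(-48) - (9 - 11*21*√(4 + 21)) = 144 - (9 - 11*21*√25) = 144 - (9 - 11*21*5) = 144 - (9 - 1155) = 144 - 1*(-1146) = 144 + 1146 = 1290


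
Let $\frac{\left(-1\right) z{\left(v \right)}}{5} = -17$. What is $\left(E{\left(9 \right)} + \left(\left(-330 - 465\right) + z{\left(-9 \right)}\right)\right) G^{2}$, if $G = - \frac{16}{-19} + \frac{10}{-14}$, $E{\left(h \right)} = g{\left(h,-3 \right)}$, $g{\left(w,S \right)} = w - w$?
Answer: $- \frac{205190}{17689} \approx -11.6$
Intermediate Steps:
$g{\left(w,S \right)} = 0$
$E{\left(h \right)} = 0$
$z{\left(v \right)} = 85$ ($z{\left(v \right)} = \left(-5\right) \left(-17\right) = 85$)
$G = \frac{17}{133}$ ($G = \left(-16\right) \left(- \frac{1}{19}\right) + 10 \left(- \frac{1}{14}\right) = \frac{16}{19} - \frac{5}{7} = \frac{17}{133} \approx 0.12782$)
$\left(E{\left(9 \right)} + \left(\left(-330 - 465\right) + z{\left(-9 \right)}\right)\right) G^{2} = \left(0 + \left(\left(-330 - 465\right) + 85\right)\right) \left(\frac{17}{133}\right)^{2} = \left(0 + \left(-795 + 85\right)\right) \frac{289}{17689} = \left(0 - 710\right) \frac{289}{17689} = \left(-710\right) \frac{289}{17689} = - \frac{205190}{17689}$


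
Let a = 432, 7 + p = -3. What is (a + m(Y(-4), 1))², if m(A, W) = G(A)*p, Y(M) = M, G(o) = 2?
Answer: 169744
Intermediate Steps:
p = -10 (p = -7 - 3 = -10)
m(A, W) = -20 (m(A, W) = 2*(-10) = -20)
(a + m(Y(-4), 1))² = (432 - 20)² = 412² = 169744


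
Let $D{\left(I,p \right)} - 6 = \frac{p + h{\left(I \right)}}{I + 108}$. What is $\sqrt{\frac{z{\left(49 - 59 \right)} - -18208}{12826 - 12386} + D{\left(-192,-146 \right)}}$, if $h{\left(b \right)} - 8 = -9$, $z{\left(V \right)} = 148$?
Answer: $\frac{\sqrt{598565}}{110} \approx 7.0334$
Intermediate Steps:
$h{\left(b \right)} = -1$ ($h{\left(b \right)} = 8 - 9 = -1$)
$D{\left(I,p \right)} = 6 + \frac{-1 + p}{108 + I}$ ($D{\left(I,p \right)} = 6 + \frac{p - 1}{I + 108} = 6 + \frac{-1 + p}{108 + I}$)
$\sqrt{\frac{z{\left(49 - 59 \right)} - -18208}{12826 - 12386} + D{\left(-192,-146 \right)}} = \sqrt{\frac{148 - -18208}{12826 - 12386} + \frac{647 - 146 + 6 \left(-192\right)}{108 - 192}} = \sqrt{\frac{148 + 18208}{440} + \frac{647 - 146 - 1152}{-84}} = \sqrt{18356 \cdot \frac{1}{440} - - \frac{31}{4}} = \sqrt{\frac{4589}{110} + \frac{31}{4}} = \sqrt{\frac{10883}{220}} = \frac{\sqrt{598565}}{110}$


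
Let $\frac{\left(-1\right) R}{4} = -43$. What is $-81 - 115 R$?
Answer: $-19861$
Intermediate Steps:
$R = 172$ ($R = \left(-4\right) \left(-43\right) = 172$)
$-81 - 115 R = -81 - 19780 = -19861$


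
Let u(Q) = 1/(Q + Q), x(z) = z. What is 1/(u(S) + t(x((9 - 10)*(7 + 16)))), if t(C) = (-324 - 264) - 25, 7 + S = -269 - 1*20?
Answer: -592/362897 ≈ -0.0016313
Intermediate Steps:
S = -296 (S = -7 + (-269 - 1*20) = -7 + (-269 - 20) = -7 - 289 = -296)
t(C) = -613 (t(C) = -588 - 25 = -613)
u(Q) = 1/(2*Q)
1/(u(S) + t(x((9 - 10)*(7 + 16)))) = 1/((½)/(-296) - 613) = 1/((½)*(-1/296) - 613) = 1/(-1/592 - 613) = 1/(-362897/592) = -592/362897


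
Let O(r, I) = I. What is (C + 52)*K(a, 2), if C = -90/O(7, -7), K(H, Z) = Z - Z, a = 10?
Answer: 0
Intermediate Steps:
K(H, Z) = 0
C = 90/7 (C = -90/(-7) = -90*(-⅐) = 90/7 ≈ 12.857)
(C + 52)*K(a, 2) = (90/7 + 52)*0 = (454/7)*0 = 0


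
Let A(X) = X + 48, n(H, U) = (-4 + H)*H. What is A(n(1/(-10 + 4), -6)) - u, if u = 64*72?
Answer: -164135/36 ≈ -4559.3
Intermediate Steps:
n(H, U) = H*(-4 + H)
A(X) = 48 + X
u = 4608
A(n(1/(-10 + 4), -6)) - u = (48 + (-4 + 1/(-10 + 4))/(-10 + 4)) - 1*4608 = (48 + (-4 + 1/(-6))/(-6)) - 4608 = (48 - (-4 - ⅙)/6) - 4608 = (48 - ⅙*(-25/6)) - 4608 = (48 + 25/36) - 4608 = 1753/36 - 4608 = -164135/36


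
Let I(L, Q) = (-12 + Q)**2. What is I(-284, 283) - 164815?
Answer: -91374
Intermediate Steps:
I(-284, 283) - 164815 = (-12 + 283)**2 - 164815 = 271**2 - 164815 = 73441 - 164815 = -91374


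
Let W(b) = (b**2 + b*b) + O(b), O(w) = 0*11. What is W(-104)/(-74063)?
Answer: -21632/74063 ≈ -0.29208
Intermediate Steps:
O(w) = 0
W(b) = 2*b**2 (W(b) = (b**2 + b*b) + 0 = (b**2 + b**2) + 0 = 2*b**2 + 0 = 2*b**2)
W(-104)/(-74063) = (2*(-104)**2)/(-74063) = (2*10816)*(-1/74063) = 21632*(-1/74063) = -21632/74063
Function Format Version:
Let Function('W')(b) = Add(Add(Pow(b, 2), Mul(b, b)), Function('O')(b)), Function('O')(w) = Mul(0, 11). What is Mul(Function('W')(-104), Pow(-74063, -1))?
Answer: Rational(-21632, 74063) ≈ -0.29208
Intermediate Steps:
Function('O')(w) = 0
Function('W')(b) = Mul(2, Pow(b, 2)) (Function('W')(b) = Add(Add(Pow(b, 2), Mul(b, b)), 0) = Add(Add(Pow(b, 2), Pow(b, 2)), 0) = Add(Mul(2, Pow(b, 2)), 0) = Mul(2, Pow(b, 2)))
Mul(Function('W')(-104), Pow(-74063, -1)) = Mul(Mul(2, Pow(-104, 2)), Pow(-74063, -1)) = Mul(Mul(2, 10816), Rational(-1, 74063)) = Mul(21632, Rational(-1, 74063)) = Rational(-21632, 74063)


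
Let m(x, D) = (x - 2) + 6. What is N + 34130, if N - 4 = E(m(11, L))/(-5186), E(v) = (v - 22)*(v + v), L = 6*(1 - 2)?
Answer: 88509567/2593 ≈ 34134.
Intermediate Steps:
L = -6 (L = 6*(-1) = -6)
m(x, D) = 4 + x (m(x, D) = (-2 + x) + 6 = 4 + x)
E(v) = 2*v*(-22 + v) (E(v) = (-22 + v)*(2*v) = 2*v*(-22 + v))
N = 10477/2593 (N = 4 + (2*(4 + 11)*(-22 + (4 + 11)))/(-5186) = 4 + (2*15*(-22 + 15))*(-1/5186) = 4 + (2*15*(-7))*(-1/5186) = 4 - 210*(-1/5186) = 4 + 105/2593 = 10477/2593 ≈ 4.0405)
N + 34130 = 10477/2593 + 34130 = 88509567/2593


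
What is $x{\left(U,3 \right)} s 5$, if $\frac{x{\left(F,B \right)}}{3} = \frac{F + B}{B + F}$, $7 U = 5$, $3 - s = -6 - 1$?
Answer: $150$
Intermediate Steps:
$s = 10$ ($s = 3 - \left(-6 - 1\right) = 3 - -7 = 3 + 7 = 10$)
$U = \frac{5}{7}$ ($U = \frac{1}{7} \cdot 5 = \frac{5}{7} \approx 0.71429$)
$x{\left(F,B \right)} = 3$ ($x{\left(F,B \right)} = 3 \frac{F + B}{B + F} = 3 \frac{B + F}{B + F} = 3 \cdot 1 = 3$)
$x{\left(U,3 \right)} s 5 = 3 \cdot 10 \cdot 5 = 30 \cdot 5 = 150$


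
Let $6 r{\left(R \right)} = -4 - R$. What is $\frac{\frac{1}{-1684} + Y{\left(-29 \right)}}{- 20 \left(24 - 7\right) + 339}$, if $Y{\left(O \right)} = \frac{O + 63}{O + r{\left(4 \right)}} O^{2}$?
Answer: $\frac{144456979}{153244} \approx 942.66$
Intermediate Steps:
$r{\left(R \right)} = - \frac{2}{3} - \frac{R}{6}$ ($r{\left(R \right)} = \frac{-4 - R}{6} = - \frac{2}{3} - \frac{R}{6}$)
$Y{\left(O \right)} = \frac{O^{2} \left(63 + O\right)}{- \frac{4}{3} + O}$ ($Y{\left(O \right)} = \frac{O + 63}{O - \frac{4}{3}} O^{2} = \frac{63 + O}{O - \frac{4}{3}} O^{2} = \frac{63 + O}{- \frac{4}{3} + O} O^{2} = \frac{O^{2} \left(63 + O\right)}{- \frac{4}{3} + O}$)
$\frac{\frac{1}{-1684} + Y{\left(-29 \right)}}{- 20 \left(24 - 7\right) + 339} = \frac{\frac{1}{-1684} + \frac{3 \left(-29\right)^{2} \left(63 - 29\right)}{-4 + 3 \left(-29\right)}}{- 20 \left(24 - 7\right) + 339} = \frac{- \frac{1}{1684} + 3 \cdot 841 \frac{1}{-4 - 87} \cdot 34}{\left(-20\right) 17 + 339} = \frac{- \frac{1}{1684} + 3 \cdot 841 \frac{1}{-91} \cdot 34}{-340 + 339} = \frac{- \frac{1}{1684} + 3 \cdot 841 \left(- \frac{1}{91}\right) 34}{-1} = \left(- \frac{1}{1684} - \frac{85782}{91}\right) \left(-1\right) = \left(- \frac{144456979}{153244}\right) \left(-1\right) = \frac{144456979}{153244}$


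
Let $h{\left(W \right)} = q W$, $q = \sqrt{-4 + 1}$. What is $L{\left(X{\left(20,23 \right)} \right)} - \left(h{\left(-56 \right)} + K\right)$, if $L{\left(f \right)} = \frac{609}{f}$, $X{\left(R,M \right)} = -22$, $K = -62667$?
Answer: $\frac{1378065}{22} + 56 i \sqrt{3} \approx 62639.0 + 96.995 i$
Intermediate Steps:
$q = i \sqrt{3}$ ($q = \sqrt{-3} = i \sqrt{3} \approx 1.732 i$)
$h{\left(W \right)} = i W \sqrt{3}$ ($h{\left(W \right)} = i \sqrt{3} W = i W \sqrt{3}$)
$L{\left(X{\left(20,23 \right)} \right)} - \left(h{\left(-56 \right)} + K\right) = \frac{609}{-22} - \left(i \left(-56\right) \sqrt{3} - 62667\right) = 609 \left(- \frac{1}{22}\right) - \left(- 56 i \sqrt{3} - 62667\right) = - \frac{609}{22} - \left(-62667 - 56 i \sqrt{3}\right) = - \frac{609}{22} + \left(62667 + 56 i \sqrt{3}\right) = \frac{1378065}{22} + 56 i \sqrt{3}$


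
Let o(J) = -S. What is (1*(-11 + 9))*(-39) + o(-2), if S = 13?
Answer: 65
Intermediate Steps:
o(J) = -13 (o(J) = -1*13 = -13)
(1*(-11 + 9))*(-39) + o(-2) = (1*(-11 + 9))*(-39) - 13 = (1*(-2))*(-39) - 13 = -2*(-39) - 13 = 78 - 13 = 65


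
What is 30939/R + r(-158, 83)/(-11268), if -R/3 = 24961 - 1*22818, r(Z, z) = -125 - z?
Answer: -28940285/6036831 ≈ -4.7940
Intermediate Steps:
R = -6429 (R = -3*(24961 - 1*22818) = -3*(24961 - 22818) = -3*2143 = -6429)
30939/R + r(-158, 83)/(-11268) = 30939/(-6429) + (-125 - 1*83)/(-11268) = 30939*(-1/6429) + (-125 - 83)*(-1/11268) = -10313/2143 - 208*(-1/11268) = -10313/2143 + 52/2817 = -28940285/6036831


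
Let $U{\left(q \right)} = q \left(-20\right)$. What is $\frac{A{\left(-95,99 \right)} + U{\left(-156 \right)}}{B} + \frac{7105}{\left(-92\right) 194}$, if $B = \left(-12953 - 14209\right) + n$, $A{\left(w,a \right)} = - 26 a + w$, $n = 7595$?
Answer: $- \frac{147072983}{349231816} \approx -0.42113$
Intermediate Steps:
$U{\left(q \right)} = - 20 q$
$A{\left(w,a \right)} = w - 26 a$
$B = -19567$ ($B = \left(-12953 - 14209\right) + 7595 = -27162 + 7595 = -19567$)
$\frac{A{\left(-95,99 \right)} + U{\left(-156 \right)}}{B} + \frac{7105}{\left(-92\right) 194} = \frac{\left(-95 - 2574\right) - -3120}{-19567} + \frac{7105}{\left(-92\right) 194} = \left(\left(-95 - 2574\right) + 3120\right) \left(- \frac{1}{19567}\right) + \frac{7105}{-17848} = \left(-2669 + 3120\right) \left(- \frac{1}{19567}\right) + 7105 \left(- \frac{1}{17848}\right) = 451 \left(- \frac{1}{19567}\right) - \frac{7105}{17848} = - \frac{451}{19567} - \frac{7105}{17848} = - \frac{147072983}{349231816}$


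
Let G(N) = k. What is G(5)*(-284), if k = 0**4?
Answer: 0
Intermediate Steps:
k = 0
G(N) = 0
G(5)*(-284) = 0*(-284) = 0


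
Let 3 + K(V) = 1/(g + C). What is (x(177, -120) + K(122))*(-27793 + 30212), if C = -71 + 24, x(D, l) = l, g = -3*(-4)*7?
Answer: -11006450/37 ≈ -2.9747e+5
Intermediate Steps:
g = 84 (g = 12*7 = 84)
C = -47
K(V) = -110/37 (K(V) = -3 + 1/(84 - 47) = -3 + 1/37 = -110/37)
(x(177, -120) + K(122))*(-27793 + 30212) = (-120 - 110/37)*(-27793 + 30212) = -4550/37*2419 = -11006450/37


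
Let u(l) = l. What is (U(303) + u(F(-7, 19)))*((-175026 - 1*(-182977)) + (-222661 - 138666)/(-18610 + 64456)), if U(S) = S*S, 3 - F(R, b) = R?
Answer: 33436827148361/45846 ≈ 7.2933e+8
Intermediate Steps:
F(R, b) = 3 - R
U(S) = S**2
(U(303) + u(F(-7, 19)))*((-175026 - 1*(-182977)) + (-222661 - 138666)/(-18610 + 64456)) = (303**2 + (3 - 1*(-7)))*((-175026 - 1*(-182977)) + (-222661 - 138666)/(-18610 + 64456)) = (91809 + (3 + 7))*((-175026 + 182977) - 361327/45846) = (91809 + 10)*(7951 - 361327*1/45846) = 91819*(7951 - 361327/45846) = 91819*(364160219/45846) = 33436827148361/45846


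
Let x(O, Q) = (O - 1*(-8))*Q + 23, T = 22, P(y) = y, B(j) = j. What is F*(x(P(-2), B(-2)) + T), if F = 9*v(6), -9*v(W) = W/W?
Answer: -33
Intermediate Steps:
v(W) = -⅑ (v(W) = -W/(9*W) = -⅑*1 = -⅑)
x(O, Q) = 23 + Q*(8 + O) (x(O, Q) = (O + 8)*Q + 23 = (8 + O)*Q + 23 = Q*(8 + O) + 23 = 23 + Q*(8 + O))
F = -1 (F = 9*(-⅑) = -1)
F*(x(P(-2), B(-2)) + T) = -((23 + 8*(-2) - 2*(-2)) + 22) = -((23 - 16 + 4) + 22) = -(11 + 22) = -1*33 = -33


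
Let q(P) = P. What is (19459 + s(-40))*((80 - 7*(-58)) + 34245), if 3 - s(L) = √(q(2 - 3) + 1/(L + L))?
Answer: 675934722 - 312579*I*√5/20 ≈ 6.7594e+8 - 34947.0*I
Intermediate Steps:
s(L) = 3 - √(-1 + 1/(2*L)) (s(L) = 3 - √((2 - 3) + 1/(L + L)) = 3 - √(-1 + 1/(2*L)))
(19459 + s(-40))*((80 - 7*(-58)) + 34245) = (19459 + (3 - √(-4 + 2/(-40))/2))*((80 - 7*(-58)) + 34245) = (19459 + (3 - √(-4 + 2*(-1/40))/2))*((80 + 406) + 34245) = (19459 + (3 - √(-4 - 1/20)/2))*(486 + 34245) = (19459 + (3 - 9*I*√5/20))*34731 = (19462 - 9*I*√5/20)*34731 = 675934722 - 312579*I*√5/20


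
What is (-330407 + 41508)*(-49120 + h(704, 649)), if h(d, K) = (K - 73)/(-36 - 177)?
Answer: 14191500128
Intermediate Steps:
h(d, K) = 73/213 - K/213 (h(d, K) = (-73 + K)/(-213) = (-73 + K)*(-1/213) = 73/213 - K/213)
(-330407 + 41508)*(-49120 + h(704, 649)) = (-330407 + 41508)*(-49120 + (73/213 - 1/213*649)) = -288899*(-49120 + (73/213 - 649/213)) = -288899*(-49120 - 192/71) = -288899*(-3487712/71) = 14191500128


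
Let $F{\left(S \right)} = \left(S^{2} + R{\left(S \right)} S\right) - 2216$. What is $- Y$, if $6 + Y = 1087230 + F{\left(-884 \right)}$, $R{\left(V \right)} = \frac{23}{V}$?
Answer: $-1866487$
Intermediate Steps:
$F{\left(S \right)} = -2193 + S^{2}$ ($F{\left(S \right)} = \left(S^{2} + \frac{23}{S} S\right) - 2216 = \left(S^{2} + 23\right) - 2216 = \left(23 + S^{2}\right) - 2216 = -2193 + S^{2}$)
$Y = 1866487$ ($Y = -6 + \left(1087230 - \left(2193 - \left(-884\right)^{2}\right)\right) = -6 + \left(1087230 + \left(-2193 + 781456\right)\right) = -6 + \left(1087230 + 779263\right) = -6 + 1866493 = 1866487$)
$- Y = \left(-1\right) 1866487 = -1866487$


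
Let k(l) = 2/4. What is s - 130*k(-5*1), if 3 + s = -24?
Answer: -92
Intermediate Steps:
k(l) = ½ (k(l) = 2*(¼) = ½)
s = -27 (s = -3 - 24 = -27)
s - 130*k(-5*1) = -27 - 130*½ = -27 - 65 = -92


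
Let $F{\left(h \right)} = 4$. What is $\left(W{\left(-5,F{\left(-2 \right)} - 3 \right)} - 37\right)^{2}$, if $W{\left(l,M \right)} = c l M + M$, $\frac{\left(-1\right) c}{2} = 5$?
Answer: $196$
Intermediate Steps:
$c = -10$ ($c = \left(-2\right) 5 = -10$)
$W{\left(l,M \right)} = M - 10 M l$ ($W{\left(l,M \right)} = - 10 l M + M = - 10 M l + M = M - 10 M l$)
$\left(W{\left(-5,F{\left(-2 \right)} - 3 \right)} - 37\right)^{2} = \left(\left(4 - 3\right) \left(1 - -50\right) - 37\right)^{2} = \left(1 \left(1 + 50\right) - 37\right)^{2} = \left(1 \cdot 51 - 37\right)^{2} = \left(51 - 37\right)^{2} = 14^{2} = 196$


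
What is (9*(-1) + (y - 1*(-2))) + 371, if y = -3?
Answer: 361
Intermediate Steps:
(9*(-1) + (y - 1*(-2))) + 371 = (9*(-1) + (-3 - 1*(-2))) + 371 = (-9 + (-3 + 2)) + 371 = (-9 - 1) + 371 = -10 + 371 = 361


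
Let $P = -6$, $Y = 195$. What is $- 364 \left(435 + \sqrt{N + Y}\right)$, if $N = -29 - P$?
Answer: $-158340 - 728 \sqrt{43} \approx -1.6311 \cdot 10^{5}$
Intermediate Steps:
$N = -23$ ($N = -29 - -6 = -29 + 6 = -23$)
$- 364 \left(435 + \sqrt{N + Y}\right) = - 364 \left(435 + \sqrt{-23 + 195}\right) = - 364 \left(435 + \sqrt{172}\right) = - 364 \left(435 + 2 \sqrt{43}\right) = -158340 - 728 \sqrt{43}$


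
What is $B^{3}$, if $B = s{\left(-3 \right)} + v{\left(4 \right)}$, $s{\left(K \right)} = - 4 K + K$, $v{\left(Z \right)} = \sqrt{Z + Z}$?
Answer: $945 + 502 \sqrt{2} \approx 1654.9$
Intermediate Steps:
$v{\left(Z \right)} = \sqrt{2} \sqrt{Z}$ ($v{\left(Z \right)} = \sqrt{2 Z} = \sqrt{2} \sqrt{Z}$)
$s{\left(K \right)} = - 3 K$
$B = 9 + 2 \sqrt{2}$ ($B = \left(-3\right) \left(-3\right) + \sqrt{2} \sqrt{4} = 9 + \sqrt{2} \cdot 2 = 9 + 2 \sqrt{2} \approx 11.828$)
$B^{3} = \left(9 + 2 \sqrt{2}\right)^{3}$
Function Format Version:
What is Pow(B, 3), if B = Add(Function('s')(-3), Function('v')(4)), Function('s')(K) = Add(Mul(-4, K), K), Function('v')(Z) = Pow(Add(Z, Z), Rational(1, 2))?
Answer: Add(945, Mul(502, Pow(2, Rational(1, 2)))) ≈ 1654.9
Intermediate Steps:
Function('v')(Z) = Mul(Pow(2, Rational(1, 2)), Pow(Z, Rational(1, 2))) (Function('v')(Z) = Pow(Mul(2, Z), Rational(1, 2)) = Mul(Pow(2, Rational(1, 2)), Pow(Z, Rational(1, 2))))
Function('s')(K) = Mul(-3, K)
B = Add(9, Mul(2, Pow(2, Rational(1, 2)))) (B = Add(Mul(-3, -3), Mul(Pow(2, Rational(1, 2)), Pow(4, Rational(1, 2)))) = Add(9, Mul(Pow(2, Rational(1, 2)), 2)) = Add(9, Mul(2, Pow(2, Rational(1, 2)))) ≈ 11.828)
Pow(B, 3) = Pow(Add(9, Mul(2, Pow(2, Rational(1, 2)))), 3)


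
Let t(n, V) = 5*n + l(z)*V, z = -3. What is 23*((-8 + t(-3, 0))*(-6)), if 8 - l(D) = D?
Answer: 3174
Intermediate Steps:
l(D) = 8 - D
t(n, V) = 5*n + 11*V (t(n, V) = 5*n + (8 - 1*(-3))*V = 5*n + (8 + 3)*V = 5*n + 11*V)
23*((-8 + t(-3, 0))*(-6)) = 23*((-8 + (5*(-3) + 11*0))*(-6)) = 23*((-8 + (-15 + 0))*(-6)) = 23*((-8 - 15)*(-6)) = 23*(-23*(-6)) = 23*138 = 3174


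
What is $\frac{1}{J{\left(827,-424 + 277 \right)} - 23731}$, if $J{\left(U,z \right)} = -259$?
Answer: $- \frac{1}{23990} \approx -4.1684 \cdot 10^{-5}$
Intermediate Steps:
$\frac{1}{J{\left(827,-424 + 277 \right)} - 23731} = \frac{1}{-259 - 23731} = \frac{1}{-23990} = - \frac{1}{23990}$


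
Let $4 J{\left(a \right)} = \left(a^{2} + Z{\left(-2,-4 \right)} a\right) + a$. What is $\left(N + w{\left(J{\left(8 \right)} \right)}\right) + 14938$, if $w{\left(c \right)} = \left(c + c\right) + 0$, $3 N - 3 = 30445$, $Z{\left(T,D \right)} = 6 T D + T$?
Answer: $\frac{75922}{3} \approx 25307.0$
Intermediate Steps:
$Z{\left(T,D \right)} = T + 6 D T$ ($Z{\left(T,D \right)} = 6 D T + T = T + 6 D T$)
$N = \frac{30448}{3}$ ($N = 1 + \frac{1}{3} \cdot 30445 = 1 + \frac{30445}{3} = \frac{30448}{3} \approx 10149.0$)
$J{\left(a \right)} = \frac{a^{2}}{4} + \frac{47 a}{4}$ ($J{\left(a \right)} = \frac{\left(a^{2} + - 2 \left(1 + 6 \left(-4\right)\right) a\right) + a}{4} = \frac{\left(a^{2} + - 2 \left(1 - 24\right) a\right) + a}{4} = \frac{\left(a^{2} + \left(-2\right) \left(-23\right) a\right) + a}{4} = \frac{\left(a^{2} + 46 a\right) + a}{4} = \frac{a^{2} + 47 a}{4} = \frac{a^{2}}{4} + \frac{47 a}{4}$)
$w{\left(c \right)} = 2 c$ ($w{\left(c \right)} = 2 c + 0 = 2 c$)
$\left(N + w{\left(J{\left(8 \right)} \right)}\right) + 14938 = \left(\frac{30448}{3} + 2 \cdot \frac{1}{4} \cdot 8 \left(47 + 8\right)\right) + 14938 = \left(\frac{30448}{3} + 2 \cdot \frac{1}{4} \cdot 8 \cdot 55\right) + 14938 = \left(\frac{30448}{3} + 2 \cdot 110\right) + 14938 = \left(\frac{30448}{3} + 220\right) + 14938 = \frac{31108}{3} + 14938 = \frac{75922}{3}$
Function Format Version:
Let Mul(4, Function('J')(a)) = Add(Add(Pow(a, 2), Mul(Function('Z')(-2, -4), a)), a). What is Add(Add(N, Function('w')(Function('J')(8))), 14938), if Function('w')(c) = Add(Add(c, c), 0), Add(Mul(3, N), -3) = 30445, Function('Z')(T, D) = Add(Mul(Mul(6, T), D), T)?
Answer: Rational(75922, 3) ≈ 25307.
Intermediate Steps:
Function('Z')(T, D) = Add(T, Mul(6, D, T)) (Function('Z')(T, D) = Add(Mul(6, D, T), T) = Add(T, Mul(6, D, T)))
N = Rational(30448, 3) (N = Add(1, Mul(Rational(1, 3), 30445)) = Add(1, Rational(30445, 3)) = Rational(30448, 3) ≈ 10149.)
Function('J')(a) = Add(Mul(Rational(1, 4), Pow(a, 2)), Mul(Rational(47, 4), a)) (Function('J')(a) = Mul(Rational(1, 4), Add(Add(Pow(a, 2), Mul(Mul(-2, Add(1, Mul(6, -4))), a)), a)) = Mul(Rational(1, 4), Add(Add(Pow(a, 2), Mul(Mul(-2, Add(1, -24)), a)), a)) = Mul(Rational(1, 4), Add(Add(Pow(a, 2), Mul(Mul(-2, -23), a)), a)) = Mul(Rational(1, 4), Add(Add(Pow(a, 2), Mul(46, a)), a)) = Mul(Rational(1, 4), Add(Pow(a, 2), Mul(47, a))) = Add(Mul(Rational(1, 4), Pow(a, 2)), Mul(Rational(47, 4), a)))
Function('w')(c) = Mul(2, c) (Function('w')(c) = Add(Mul(2, c), 0) = Mul(2, c))
Add(Add(N, Function('w')(Function('J')(8))), 14938) = Add(Add(Rational(30448, 3), Mul(2, Mul(Rational(1, 4), 8, Add(47, 8)))), 14938) = Add(Add(Rational(30448, 3), Mul(2, Mul(Rational(1, 4), 8, 55))), 14938) = Add(Add(Rational(30448, 3), Mul(2, 110)), 14938) = Add(Add(Rational(30448, 3), 220), 14938) = Add(Rational(31108, 3), 14938) = Rational(75922, 3)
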